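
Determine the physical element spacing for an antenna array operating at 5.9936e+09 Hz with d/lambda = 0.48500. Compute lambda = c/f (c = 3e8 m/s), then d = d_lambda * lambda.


lambda = c / f = 3.0000e+08 / 5.9936e+09 = 0.05005339 m
d = 0.48500 * 0.05005339 = 0.02428 m

0.02428 m


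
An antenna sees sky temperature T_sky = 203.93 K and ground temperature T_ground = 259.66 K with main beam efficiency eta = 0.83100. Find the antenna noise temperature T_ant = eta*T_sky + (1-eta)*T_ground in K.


T_ant = 0.83100 * 203.93 + (1 - 0.83100) * 259.66 = 213.3 K

213.3 K


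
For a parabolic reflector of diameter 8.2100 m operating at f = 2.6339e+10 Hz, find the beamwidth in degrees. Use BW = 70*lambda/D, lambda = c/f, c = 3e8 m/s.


lambda = c / f = 3.0000e+08 / 2.6339e+10 = 0.01138995 m
BW = 70 * 0.01138995 / 8.2100 = 0.09711 deg

0.09711 deg


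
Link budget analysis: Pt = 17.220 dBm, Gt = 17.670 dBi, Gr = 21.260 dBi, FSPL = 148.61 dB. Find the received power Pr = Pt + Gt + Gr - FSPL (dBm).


Pr = 17.220 + 17.670 + 21.260 - 148.61 = -92.46 dBm

-92.46 dBm


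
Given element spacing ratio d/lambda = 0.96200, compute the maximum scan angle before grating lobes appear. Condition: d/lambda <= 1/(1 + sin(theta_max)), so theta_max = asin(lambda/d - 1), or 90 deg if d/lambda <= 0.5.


lambda/d - 1 = 1/0.96200 - 1 = 0.03950104
theta_max = asin(0.03950104) = 2.264 deg

2.264 deg


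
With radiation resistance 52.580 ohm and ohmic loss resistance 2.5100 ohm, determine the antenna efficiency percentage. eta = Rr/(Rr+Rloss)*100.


eta = 52.580 / (52.580 + 2.5100) * 100 = 95.44%

95.44%


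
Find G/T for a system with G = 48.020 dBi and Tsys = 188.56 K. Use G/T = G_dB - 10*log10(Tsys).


G/T = 48.020 - 10*log10(188.56) = 48.020 - 22.75450 = 25.27 dB/K

25.27 dB/K


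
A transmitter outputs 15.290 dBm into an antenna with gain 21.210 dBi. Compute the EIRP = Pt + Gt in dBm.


EIRP = Pt + Gt = 15.290 + 21.210 = 36.50 dBm

36.50 dBm


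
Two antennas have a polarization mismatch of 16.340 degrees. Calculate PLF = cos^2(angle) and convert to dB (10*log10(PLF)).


PLF_linear = cos^2(16.340 deg) = 0.9208497
PLF_dB = 10 * log10(0.9208497) = -0.3581 dB

-0.3581 dB


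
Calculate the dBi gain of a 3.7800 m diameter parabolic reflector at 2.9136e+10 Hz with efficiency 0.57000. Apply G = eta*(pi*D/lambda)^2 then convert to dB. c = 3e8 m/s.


lambda = c / f = 3.0000e+08 / 2.9136e+10 = 0.01029654 m
G_linear = 0.57000 * (pi * 3.7800 / 0.01029654)^2 = 758185.7
G_dBi = 10 * log10(758185.7) = 58.80 dBi

58.80 dBi


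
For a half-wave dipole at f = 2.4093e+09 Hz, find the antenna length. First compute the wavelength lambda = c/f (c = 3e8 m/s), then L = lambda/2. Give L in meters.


lambda = c / f = 3.0000e+08 / 2.4093e+09 = 0.1245175 m
L = lambda / 2 = 0.1245175 / 2 = 0.06226 m

0.06226 m


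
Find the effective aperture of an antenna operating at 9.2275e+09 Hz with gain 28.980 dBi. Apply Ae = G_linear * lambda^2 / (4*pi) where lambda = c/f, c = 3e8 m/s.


lambda = c / f = 3.0000e+08 / 9.2275e+09 = 0.03251151 m
G_linear = 10^(28.980/10) = 790.6786
Ae = G_linear * lambda^2 / (4*pi) = 790.6786 * 0.03251151^2 / (4*pi) = 0.06651 m^2

0.06651 m^2


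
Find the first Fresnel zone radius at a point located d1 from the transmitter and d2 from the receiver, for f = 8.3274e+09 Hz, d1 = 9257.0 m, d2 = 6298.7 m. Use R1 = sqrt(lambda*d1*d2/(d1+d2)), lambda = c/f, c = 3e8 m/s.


lambda = c / f = 3.0000e+08 / 8.3274e+09 = 0.03602565 m
R1 = sqrt(0.03602565 * 9257.0 * 6298.7 / (9257.0 + 6298.7)) = 11.62 m

11.62 m


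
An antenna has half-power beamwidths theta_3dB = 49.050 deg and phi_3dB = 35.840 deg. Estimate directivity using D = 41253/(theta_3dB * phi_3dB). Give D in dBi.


D_linear = 41253 / (49.050 * 35.840) = 23.46651
D_dBi = 10 * log10(23.46651) = 13.70 dBi

13.70 dBi


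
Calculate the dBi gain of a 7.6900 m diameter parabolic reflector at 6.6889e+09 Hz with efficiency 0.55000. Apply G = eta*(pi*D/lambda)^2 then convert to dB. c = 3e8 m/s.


lambda = c / f = 3.0000e+08 / 6.6889e+09 = 0.04485042 m
G_linear = 0.55000 * (pi * 7.6900 / 0.04485042)^2 = 159581.3
G_dBi = 10 * log10(159581.3) = 52.03 dBi

52.03 dBi


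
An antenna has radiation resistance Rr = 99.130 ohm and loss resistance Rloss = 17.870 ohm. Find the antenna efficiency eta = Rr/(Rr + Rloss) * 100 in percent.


eta = 99.130 / (99.130 + 17.870) * 100 = 84.73%

84.73%


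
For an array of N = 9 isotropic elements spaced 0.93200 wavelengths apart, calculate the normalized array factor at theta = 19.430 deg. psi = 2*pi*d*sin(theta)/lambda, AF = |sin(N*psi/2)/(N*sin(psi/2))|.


psi = 2*pi*0.93200*sin(19.430 deg) = 1.948004 rad
AF = |sin(9*1.948004/2) / (9*sin(1.948004/2))| = 0.08223

0.08223


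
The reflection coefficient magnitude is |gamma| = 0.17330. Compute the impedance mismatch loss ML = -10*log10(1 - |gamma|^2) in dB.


ML = -10 * log10(1 - 0.17330^2) = -10 * log10(0.96996711) = 0.1324 dB

0.1324 dB


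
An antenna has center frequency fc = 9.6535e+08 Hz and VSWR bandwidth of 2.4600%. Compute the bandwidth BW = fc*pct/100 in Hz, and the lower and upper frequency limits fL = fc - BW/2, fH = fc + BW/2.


BW = 9.6535e+08 * 2.4600/100 = 2.374761e+07 Hz
fL = 9.6535e+08 - 2.374761e+07/2 = 9.535e+08 Hz
fH = 9.6535e+08 + 2.374761e+07/2 = 9.772e+08 Hz

BW=2.375e+07 Hz, fL=9.535e+08 Hz, fH=9.772e+08 Hz


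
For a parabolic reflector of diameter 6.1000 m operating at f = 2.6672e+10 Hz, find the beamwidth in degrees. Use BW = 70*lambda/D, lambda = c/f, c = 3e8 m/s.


lambda = c / f = 3.0000e+08 / 2.6672e+10 = 0.01124775 m
BW = 70 * 0.01124775 / 6.1000 = 0.1291 deg

0.1291 deg


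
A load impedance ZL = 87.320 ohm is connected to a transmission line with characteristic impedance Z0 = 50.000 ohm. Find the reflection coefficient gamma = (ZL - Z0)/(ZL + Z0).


gamma = (87.320 - 50.000) / (87.320 + 50.000) = 0.2718

0.2718


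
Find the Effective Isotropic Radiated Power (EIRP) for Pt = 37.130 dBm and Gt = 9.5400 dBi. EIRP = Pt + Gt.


EIRP = Pt + Gt = 37.130 + 9.5400 = 46.67 dBm

46.67 dBm


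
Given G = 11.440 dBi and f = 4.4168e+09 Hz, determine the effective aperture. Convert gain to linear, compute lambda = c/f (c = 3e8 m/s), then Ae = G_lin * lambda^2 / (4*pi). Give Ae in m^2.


lambda = c / f = 3.0000e+08 / 4.4168e+09 = 0.06792248 m
G_linear = 10^(11.440/10) = 13.93157
Ae = G_linear * lambda^2 / (4*pi) = 13.93157 * 0.06792248^2 / (4*pi) = 5.115e-03 m^2

5.115e-03 m^2


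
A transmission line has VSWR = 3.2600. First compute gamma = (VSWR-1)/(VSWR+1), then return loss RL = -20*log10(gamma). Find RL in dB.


gamma = (3.2600 - 1) / (3.2600 + 1) = 0.5305164
RL = -20 * log10(0.5305164) = 5.506 dB

5.506 dB


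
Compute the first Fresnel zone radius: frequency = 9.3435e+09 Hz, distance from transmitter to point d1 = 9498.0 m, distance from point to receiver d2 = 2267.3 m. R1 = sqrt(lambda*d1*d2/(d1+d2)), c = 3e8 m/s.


lambda = c / f = 3.0000e+08 / 9.3435e+09 = 0.03210788 m
R1 = sqrt(0.03210788 * 9498.0 * 2267.3 / (9498.0 + 2267.3)) = 7.666 m

7.666 m


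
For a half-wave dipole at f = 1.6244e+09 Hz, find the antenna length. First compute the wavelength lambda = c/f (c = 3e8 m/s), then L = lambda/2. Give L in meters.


lambda = c / f = 3.0000e+08 / 1.6244e+09 = 0.1846836 m
L = lambda / 2 = 0.1846836 / 2 = 0.09234 m

0.09234 m


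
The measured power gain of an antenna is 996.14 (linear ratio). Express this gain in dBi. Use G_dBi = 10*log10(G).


G_dBi = 10 * log10(996.14) = 29.98 dBi

29.98 dBi


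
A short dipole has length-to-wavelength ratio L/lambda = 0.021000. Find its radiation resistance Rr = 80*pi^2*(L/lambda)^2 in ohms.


Rr = 80 * pi^2 * (0.021000)^2 = 80 * 9.869604 * 4.410000e-04 = 0.3482 ohm

0.3482 ohm


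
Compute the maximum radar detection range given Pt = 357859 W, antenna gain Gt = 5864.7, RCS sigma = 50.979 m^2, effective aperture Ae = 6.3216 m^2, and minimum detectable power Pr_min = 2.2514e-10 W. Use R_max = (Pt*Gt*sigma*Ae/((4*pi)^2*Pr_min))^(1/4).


R^4 = 357859*5864.7*50.979*6.3216 / ((4*pi)^2 * 2.2514e-10) = 1.902408e+19
R_max = 1.902408e+19^0.25 = 66043 m

66043 m


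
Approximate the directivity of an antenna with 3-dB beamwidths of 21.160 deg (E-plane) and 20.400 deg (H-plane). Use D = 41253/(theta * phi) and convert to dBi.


D_linear = 41253 / (21.160 * 20.400) = 95.56739
D_dBi = 10 * log10(95.56739) = 19.80 dBi

19.80 dBi


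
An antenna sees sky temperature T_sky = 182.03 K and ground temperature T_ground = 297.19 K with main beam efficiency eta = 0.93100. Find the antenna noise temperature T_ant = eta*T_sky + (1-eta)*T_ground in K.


T_ant = 0.93100 * 182.03 + (1 - 0.93100) * 297.19 = 190.0 K

190.0 K


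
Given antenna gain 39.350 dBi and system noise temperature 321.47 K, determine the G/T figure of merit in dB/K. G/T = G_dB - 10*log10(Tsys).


G/T = 39.350 - 10*log10(321.47) = 39.350 - 25.07140 = 14.28 dB/K

14.28 dB/K


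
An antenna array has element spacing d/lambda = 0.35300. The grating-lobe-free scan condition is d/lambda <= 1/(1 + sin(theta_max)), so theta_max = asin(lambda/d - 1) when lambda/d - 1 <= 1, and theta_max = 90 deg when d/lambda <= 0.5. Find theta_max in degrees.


lambda/d - 1 = 1/0.35300 - 1 = 1.832861 >= 1
d/lambda <= 0.5, so the array can scan to endfire without grating lobes: theta_max = 90 deg

90 deg


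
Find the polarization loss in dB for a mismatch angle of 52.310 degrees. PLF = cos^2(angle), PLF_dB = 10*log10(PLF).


PLF_linear = cos^2(52.310 deg) = 0.3737964
PLF_dB = 10 * log10(0.3737964) = -4.274 dB

-4.274 dB


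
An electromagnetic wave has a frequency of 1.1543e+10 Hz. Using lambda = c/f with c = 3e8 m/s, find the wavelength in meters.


lambda = c / f = 3.0000e+08 / 1.1543e+10 = 0.02599 m

0.02599 m


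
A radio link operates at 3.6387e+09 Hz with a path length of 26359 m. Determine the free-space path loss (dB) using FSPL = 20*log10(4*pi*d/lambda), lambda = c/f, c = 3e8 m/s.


lambda = c / f = 3.0000e+08 / 3.6387e+09 = 0.08244703 m
FSPL = 20 * log10(4*pi*26359/0.08244703) = 132.1 dB

132.1 dB


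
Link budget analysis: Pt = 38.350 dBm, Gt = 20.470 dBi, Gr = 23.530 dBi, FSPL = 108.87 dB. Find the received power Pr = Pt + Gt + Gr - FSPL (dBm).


Pr = 38.350 + 20.470 + 23.530 - 108.87 = -26.52 dBm

-26.52 dBm


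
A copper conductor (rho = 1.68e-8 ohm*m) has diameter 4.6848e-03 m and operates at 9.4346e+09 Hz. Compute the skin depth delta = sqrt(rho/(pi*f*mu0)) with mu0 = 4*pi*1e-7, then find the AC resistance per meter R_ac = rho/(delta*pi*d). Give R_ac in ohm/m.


delta = sqrt(1.68e-8 / (pi * 9.4346e+09 * 4*pi*1e-7)) = 6.716036e-07 m
R_ac = 1.68e-8 / (6.716036e-07 * pi * 4.6848e-03) = 1.700 ohm/m

1.700 ohm/m


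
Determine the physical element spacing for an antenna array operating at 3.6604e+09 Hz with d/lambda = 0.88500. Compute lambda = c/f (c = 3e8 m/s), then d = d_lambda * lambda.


lambda = c / f = 3.0000e+08 / 3.6604e+09 = 0.08195826 m
d = 0.88500 * 0.08195826 = 0.07253 m

0.07253 m


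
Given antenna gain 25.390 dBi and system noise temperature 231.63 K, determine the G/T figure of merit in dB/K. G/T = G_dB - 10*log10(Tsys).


G/T = 25.390 - 10*log10(231.63) = 25.390 - 23.64795 = 1.742 dB/K

1.742 dB/K


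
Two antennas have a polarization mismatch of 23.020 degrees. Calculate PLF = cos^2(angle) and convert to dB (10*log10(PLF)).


PLF_linear = cos^2(23.020 deg) = 0.8470780
PLF_dB = 10 * log10(0.8470780) = -0.7208 dB

-0.7208 dB


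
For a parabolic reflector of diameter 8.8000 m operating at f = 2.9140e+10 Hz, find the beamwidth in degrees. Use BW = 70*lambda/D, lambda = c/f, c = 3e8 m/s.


lambda = c / f = 3.0000e+08 / 2.9140e+10 = 0.01029513 m
BW = 70 * 0.01029513 / 8.8000 = 0.08189 deg

0.08189 deg


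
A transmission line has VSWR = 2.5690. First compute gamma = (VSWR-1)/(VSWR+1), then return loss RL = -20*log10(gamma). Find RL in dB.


gamma = (2.5690 - 1) / (2.5690 + 1) = 0.4396189
RL = -20 * log10(0.4396189) = 7.138 dB

7.138 dB


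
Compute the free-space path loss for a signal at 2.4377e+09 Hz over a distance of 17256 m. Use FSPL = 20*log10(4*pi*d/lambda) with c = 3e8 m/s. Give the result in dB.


lambda = c / f = 3.0000e+08 / 2.4377e+09 = 0.1230668 m
FSPL = 20 * log10(4*pi*17256/0.1230668) = 124.9 dB

124.9 dB


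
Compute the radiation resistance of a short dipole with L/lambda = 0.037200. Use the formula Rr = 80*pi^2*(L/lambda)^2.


Rr = 80 * pi^2 * (0.037200)^2 = 80 * 9.869604 * 1.383840e-03 = 1.093 ohm

1.093 ohm


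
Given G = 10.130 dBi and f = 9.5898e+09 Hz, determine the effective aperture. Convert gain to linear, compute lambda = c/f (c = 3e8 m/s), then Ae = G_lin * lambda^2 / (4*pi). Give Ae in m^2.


lambda = c / f = 3.0000e+08 / 9.5898e+09 = 0.03128324 m
G_linear = 10^(10.130/10) = 10.30386
Ae = G_linear * lambda^2 / (4*pi) = 10.30386 * 0.03128324^2 / (4*pi) = 8.024e-04 m^2

8.024e-04 m^2


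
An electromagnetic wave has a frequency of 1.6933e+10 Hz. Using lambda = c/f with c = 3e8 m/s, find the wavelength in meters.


lambda = c / f = 3.0000e+08 / 1.6933e+10 = 0.01772 m

0.01772 m


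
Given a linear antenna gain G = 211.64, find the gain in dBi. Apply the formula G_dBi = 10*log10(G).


G_dBi = 10 * log10(211.64) = 23.26 dBi

23.26 dBi


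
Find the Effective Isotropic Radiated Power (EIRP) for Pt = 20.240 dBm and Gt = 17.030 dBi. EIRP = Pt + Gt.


EIRP = Pt + Gt = 20.240 + 17.030 = 37.27 dBm

37.27 dBm


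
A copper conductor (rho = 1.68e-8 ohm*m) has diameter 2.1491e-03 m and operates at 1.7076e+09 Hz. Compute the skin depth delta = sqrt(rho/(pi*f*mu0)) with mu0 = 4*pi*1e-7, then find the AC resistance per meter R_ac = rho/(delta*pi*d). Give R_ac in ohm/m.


delta = sqrt(1.68e-8 / (pi * 1.7076e+09 * 4*pi*1e-7)) = 1.578635e-06 m
R_ac = 1.68e-8 / (1.578635e-06 * pi * 2.1491e-03) = 1.576 ohm/m

1.576 ohm/m


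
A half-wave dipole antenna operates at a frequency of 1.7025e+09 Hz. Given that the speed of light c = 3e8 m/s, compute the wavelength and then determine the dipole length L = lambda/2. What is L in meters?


lambda = c / f = 3.0000e+08 / 1.7025e+09 = 0.1762115 m
L = lambda / 2 = 0.1762115 / 2 = 0.08811 m

0.08811 m


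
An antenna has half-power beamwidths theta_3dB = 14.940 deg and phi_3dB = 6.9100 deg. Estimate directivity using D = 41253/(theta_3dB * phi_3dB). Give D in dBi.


D_linear = 41253 / (14.940 * 6.9100) = 399.6013
D_dBi = 10 * log10(399.6013) = 26.02 dBi

26.02 dBi


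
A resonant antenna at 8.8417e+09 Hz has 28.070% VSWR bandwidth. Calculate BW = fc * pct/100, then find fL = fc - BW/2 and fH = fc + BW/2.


BW = 8.8417e+09 * 28.070/100 = 2.481865e+09 Hz
fL = 8.8417e+09 - 2.481865e+09/2 = 7.601e+09 Hz
fH = 8.8417e+09 + 2.481865e+09/2 = 1.008e+10 Hz

BW=2.482e+09 Hz, fL=7.601e+09 Hz, fH=1.008e+10 Hz


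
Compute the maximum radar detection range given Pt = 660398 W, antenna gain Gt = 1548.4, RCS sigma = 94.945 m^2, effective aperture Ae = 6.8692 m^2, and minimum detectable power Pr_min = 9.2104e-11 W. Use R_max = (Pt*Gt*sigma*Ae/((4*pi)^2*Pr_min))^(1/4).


R^4 = 660398*1548.4*94.945*6.8692 / ((4*pi)^2 * 9.2104e-11) = 4.585313e+19
R_max = 4.585313e+19^0.25 = 82289 m

82289 m


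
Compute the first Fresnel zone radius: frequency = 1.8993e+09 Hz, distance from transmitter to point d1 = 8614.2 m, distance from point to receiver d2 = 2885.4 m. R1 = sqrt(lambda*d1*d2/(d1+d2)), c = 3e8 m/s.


lambda = c / f = 3.0000e+08 / 1.8993e+09 = 0.1579529 m
R1 = sqrt(0.1579529 * 8614.2 * 2885.4 / (8614.2 + 2885.4)) = 18.48 m

18.48 m


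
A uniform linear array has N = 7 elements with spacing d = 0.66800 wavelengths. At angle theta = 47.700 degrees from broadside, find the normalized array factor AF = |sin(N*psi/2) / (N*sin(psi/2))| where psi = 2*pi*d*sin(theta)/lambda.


psi = 2*pi*0.66800*sin(47.700 deg) = 3.104356 rad
AF = |sin(7*3.104356/2) / (7*sin(3.104356/2))| = 0.1417

0.1417


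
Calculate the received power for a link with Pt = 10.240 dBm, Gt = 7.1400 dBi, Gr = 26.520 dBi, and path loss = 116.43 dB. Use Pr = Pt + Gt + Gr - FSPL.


Pr = 10.240 + 7.1400 + 26.520 - 116.43 = -72.53 dBm

-72.53 dBm


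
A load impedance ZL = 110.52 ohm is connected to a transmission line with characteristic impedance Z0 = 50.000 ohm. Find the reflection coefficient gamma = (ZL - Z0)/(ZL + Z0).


gamma = (110.52 - 50.000) / (110.52 + 50.000) = 0.3770

0.3770


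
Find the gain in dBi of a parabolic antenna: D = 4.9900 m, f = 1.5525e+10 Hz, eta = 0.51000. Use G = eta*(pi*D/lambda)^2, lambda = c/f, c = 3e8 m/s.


lambda = c / f = 3.0000e+08 / 1.5525e+10 = 0.01932367 m
G_linear = 0.51000 * (pi * 4.9900 / 0.01932367)^2 = 335654.0
G_dBi = 10 * log10(335654.0) = 55.26 dBi

55.26 dBi


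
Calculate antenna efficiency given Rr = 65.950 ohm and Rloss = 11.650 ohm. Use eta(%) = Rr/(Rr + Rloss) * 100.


eta = 65.950 / (65.950 + 11.650) * 100 = 84.99%

84.99%


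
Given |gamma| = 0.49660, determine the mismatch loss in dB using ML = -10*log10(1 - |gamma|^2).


ML = -10 * log10(1 - 0.49660^2) = -10 * log10(0.75338844) = 1.230 dB

1.230 dB


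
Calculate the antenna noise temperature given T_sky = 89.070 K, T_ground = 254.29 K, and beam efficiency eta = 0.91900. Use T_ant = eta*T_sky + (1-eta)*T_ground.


T_ant = 0.91900 * 89.070 + (1 - 0.91900) * 254.29 = 102.5 K

102.5 K


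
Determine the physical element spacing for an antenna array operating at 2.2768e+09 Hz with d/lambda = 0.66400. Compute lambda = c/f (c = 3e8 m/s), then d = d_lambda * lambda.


lambda = c / f = 3.0000e+08 / 2.2768e+09 = 0.1317639 m
d = 0.66400 * 0.1317639 = 0.08749 m

0.08749 m


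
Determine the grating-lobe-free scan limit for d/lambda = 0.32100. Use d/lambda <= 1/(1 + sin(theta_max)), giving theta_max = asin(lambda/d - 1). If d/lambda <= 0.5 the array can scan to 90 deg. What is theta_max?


lambda/d - 1 = 1/0.32100 - 1 = 2.115265 >= 1
d/lambda <= 0.5, so the array can scan to endfire without grating lobes: theta_max = 90 deg

90 deg


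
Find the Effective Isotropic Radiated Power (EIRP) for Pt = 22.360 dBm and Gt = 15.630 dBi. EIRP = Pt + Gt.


EIRP = Pt + Gt = 22.360 + 15.630 = 37.99 dBm

37.99 dBm


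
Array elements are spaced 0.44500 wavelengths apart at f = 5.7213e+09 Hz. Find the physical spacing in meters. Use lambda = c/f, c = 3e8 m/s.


lambda = c / f = 3.0000e+08 / 5.7213e+09 = 0.05243564 m
d = 0.44500 * 0.05243564 = 0.02333 m

0.02333 m


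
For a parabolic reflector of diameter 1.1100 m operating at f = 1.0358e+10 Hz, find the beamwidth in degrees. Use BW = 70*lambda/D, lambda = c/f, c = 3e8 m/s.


lambda = c / f = 3.0000e+08 / 1.0358e+10 = 0.02896312 m
BW = 70 * 0.02896312 / 1.1100 = 1.827 deg

1.827 deg


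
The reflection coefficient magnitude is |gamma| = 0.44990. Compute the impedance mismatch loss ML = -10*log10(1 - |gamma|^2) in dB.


ML = -10 * log10(1 - 0.44990^2) = -10 * log10(0.79758999) = 0.9822 dB

0.9822 dB


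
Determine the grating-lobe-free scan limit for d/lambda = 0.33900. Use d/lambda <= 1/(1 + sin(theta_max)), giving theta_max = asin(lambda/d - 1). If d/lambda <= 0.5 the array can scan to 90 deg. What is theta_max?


lambda/d - 1 = 1/0.33900 - 1 = 1.949853 >= 1
d/lambda <= 0.5, so the array can scan to endfire without grating lobes: theta_max = 90 deg

90 deg


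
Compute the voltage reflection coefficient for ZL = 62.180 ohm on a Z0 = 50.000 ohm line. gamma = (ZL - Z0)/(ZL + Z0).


gamma = (62.180 - 50.000) / (62.180 + 50.000) = 0.1086

0.1086


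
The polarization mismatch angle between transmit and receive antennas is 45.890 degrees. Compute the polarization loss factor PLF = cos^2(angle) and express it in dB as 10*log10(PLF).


PLF_linear = cos^2(45.890 deg) = 0.4844691
PLF_dB = 10 * log10(0.4844691) = -3.147 dB

-3.147 dB


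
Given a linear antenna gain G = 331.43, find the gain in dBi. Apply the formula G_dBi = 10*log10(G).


G_dBi = 10 * log10(331.43) = 25.20 dBi

25.20 dBi


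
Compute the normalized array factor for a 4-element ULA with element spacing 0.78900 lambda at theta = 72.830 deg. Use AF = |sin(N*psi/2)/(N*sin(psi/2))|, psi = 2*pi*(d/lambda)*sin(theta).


psi = 2*pi*0.78900*sin(72.830 deg) = 4.736496 rad
AF = |sin(4*4.736496/2) / (4*sin(4.736496/2))| = 0.01725

0.01725


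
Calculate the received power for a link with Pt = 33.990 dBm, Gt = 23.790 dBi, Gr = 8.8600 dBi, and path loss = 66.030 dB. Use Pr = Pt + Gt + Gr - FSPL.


Pr = 33.990 + 23.790 + 8.8600 - 66.030 = 0.61 dBm

0.61 dBm


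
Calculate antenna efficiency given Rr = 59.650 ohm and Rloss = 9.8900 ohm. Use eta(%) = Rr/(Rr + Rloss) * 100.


eta = 59.650 / (59.650 + 9.8900) * 100 = 85.78%

85.78%


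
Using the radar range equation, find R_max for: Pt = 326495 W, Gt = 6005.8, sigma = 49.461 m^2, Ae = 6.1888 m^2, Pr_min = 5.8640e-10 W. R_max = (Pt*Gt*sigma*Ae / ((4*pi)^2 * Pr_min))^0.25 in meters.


R^4 = 326495*6005.8*49.461*6.1888 / ((4*pi)^2 * 5.8640e-10) = 6.481911e+18
R_max = 6.481911e+18^0.25 = 50458 m

50458 m


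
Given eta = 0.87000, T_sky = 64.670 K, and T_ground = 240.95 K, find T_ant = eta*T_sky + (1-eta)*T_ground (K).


T_ant = 0.87000 * 64.670 + (1 - 0.87000) * 240.95 = 87.59 K

87.59 K


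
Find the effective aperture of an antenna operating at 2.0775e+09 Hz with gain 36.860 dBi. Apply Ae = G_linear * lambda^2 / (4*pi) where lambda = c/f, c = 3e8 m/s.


lambda = c / f = 3.0000e+08 / 2.0775e+09 = 0.1444043 m
G_linear = 10^(36.860/10) = 4852.885
Ae = G_linear * lambda^2 / (4*pi) = 4852.885 * 0.1444043^2 / (4*pi) = 8.053 m^2

8.053 m^2


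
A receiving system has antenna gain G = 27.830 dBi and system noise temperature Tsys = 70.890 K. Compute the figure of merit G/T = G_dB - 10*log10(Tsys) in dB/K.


G/T = 27.830 - 10*log10(70.890) = 27.830 - 18.50585 = 9.324 dB/K

9.324 dB/K


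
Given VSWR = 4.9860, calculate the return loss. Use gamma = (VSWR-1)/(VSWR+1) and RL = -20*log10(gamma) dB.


gamma = (4.9860 - 1) / (4.9860 + 1) = 0.6658871
RL = -20 * log10(0.6658871) = 3.532 dB

3.532 dB


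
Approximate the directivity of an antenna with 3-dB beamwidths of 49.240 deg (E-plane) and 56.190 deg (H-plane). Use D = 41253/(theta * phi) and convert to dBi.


D_linear = 41253 / (49.240 * 56.190) = 14.91003
D_dBi = 10 * log10(14.91003) = 11.73 dBi

11.73 dBi


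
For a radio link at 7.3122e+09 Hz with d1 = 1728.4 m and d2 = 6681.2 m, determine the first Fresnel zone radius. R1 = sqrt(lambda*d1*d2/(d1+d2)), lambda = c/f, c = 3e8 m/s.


lambda = c / f = 3.0000e+08 / 7.3122e+09 = 0.04102732 m
R1 = sqrt(0.04102732 * 1728.4 * 6681.2 / (1728.4 + 6681.2)) = 7.506 m

7.506 m


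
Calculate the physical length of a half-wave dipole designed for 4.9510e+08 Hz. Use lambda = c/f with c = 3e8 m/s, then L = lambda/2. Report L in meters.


lambda = c / f = 3.0000e+08 / 4.9510e+08 = 0.6059382 m
L = lambda / 2 = 0.6059382 / 2 = 0.3030 m

0.3030 m


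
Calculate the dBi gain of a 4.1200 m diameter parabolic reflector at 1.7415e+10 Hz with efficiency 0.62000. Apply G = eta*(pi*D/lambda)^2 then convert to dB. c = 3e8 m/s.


lambda = c / f = 3.0000e+08 / 1.7415e+10 = 0.01722653 m
G_linear = 0.62000 * (pi * 4.1200 / 0.01722653)^2 = 350017.9
G_dBi = 10 * log10(350017.9) = 55.44 dBi

55.44 dBi


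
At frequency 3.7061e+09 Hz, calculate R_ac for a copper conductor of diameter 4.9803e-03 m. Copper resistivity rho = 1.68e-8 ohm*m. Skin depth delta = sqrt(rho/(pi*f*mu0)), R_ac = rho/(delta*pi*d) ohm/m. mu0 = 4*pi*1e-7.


delta = sqrt(1.68e-8 / (pi * 3.7061e+09 * 4*pi*1e-7)) = 1.071559e-06 m
R_ac = 1.68e-8 / (1.071559e-06 * pi * 4.9803e-03) = 1.002 ohm/m

1.002 ohm/m


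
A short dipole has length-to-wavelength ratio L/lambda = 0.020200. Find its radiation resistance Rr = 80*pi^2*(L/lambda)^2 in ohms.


Rr = 80 * pi^2 * (0.020200)^2 = 80 * 9.869604 * 4.080400e-04 = 0.3222 ohm

0.3222 ohm


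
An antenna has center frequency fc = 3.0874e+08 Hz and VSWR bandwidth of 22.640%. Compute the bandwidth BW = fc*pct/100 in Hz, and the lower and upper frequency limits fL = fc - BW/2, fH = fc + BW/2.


BW = 3.0874e+08 * 22.640/100 = 6.989874e+07 Hz
fL = 3.0874e+08 - 6.989874e+07/2 = 2.738e+08 Hz
fH = 3.0874e+08 + 6.989874e+07/2 = 3.437e+08 Hz

BW=6.990e+07 Hz, fL=2.738e+08 Hz, fH=3.437e+08 Hz


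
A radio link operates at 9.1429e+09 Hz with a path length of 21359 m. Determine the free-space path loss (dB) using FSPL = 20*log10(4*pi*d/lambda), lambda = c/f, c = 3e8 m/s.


lambda = c / f = 3.0000e+08 / 9.1429e+09 = 0.03281235 m
FSPL = 20 * log10(4*pi*21359/0.03281235) = 138.3 dB

138.3 dB


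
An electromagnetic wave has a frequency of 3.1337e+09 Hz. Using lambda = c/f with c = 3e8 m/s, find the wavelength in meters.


lambda = c / f = 3.0000e+08 / 3.1337e+09 = 0.09573 m

0.09573 m


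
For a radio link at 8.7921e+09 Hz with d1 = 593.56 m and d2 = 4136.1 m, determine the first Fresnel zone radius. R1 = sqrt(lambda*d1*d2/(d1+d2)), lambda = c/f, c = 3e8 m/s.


lambda = c / f = 3.0000e+08 / 8.7921e+09 = 0.03412154 m
R1 = sqrt(0.03412154 * 593.56 * 4136.1 / (593.56 + 4136.1)) = 4.208 m

4.208 m


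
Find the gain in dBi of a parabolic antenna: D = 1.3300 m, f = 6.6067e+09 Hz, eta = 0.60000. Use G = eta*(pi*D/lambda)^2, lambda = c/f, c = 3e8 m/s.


lambda = c / f = 3.0000e+08 / 6.6067e+09 = 0.04540845 m
G_linear = 0.60000 * (pi * 1.3300 / 0.04540845)^2 = 5080.201
G_dBi = 10 * log10(5080.201) = 37.06 dBi

37.06 dBi


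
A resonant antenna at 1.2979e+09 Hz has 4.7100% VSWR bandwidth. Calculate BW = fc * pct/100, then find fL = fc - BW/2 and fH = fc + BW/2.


BW = 1.2979e+09 * 4.7100/100 = 6.113109e+07 Hz
fL = 1.2979e+09 - 6.113109e+07/2 = 1.267e+09 Hz
fH = 1.2979e+09 + 6.113109e+07/2 = 1.328e+09 Hz

BW=6.113e+07 Hz, fL=1.267e+09 Hz, fH=1.328e+09 Hz


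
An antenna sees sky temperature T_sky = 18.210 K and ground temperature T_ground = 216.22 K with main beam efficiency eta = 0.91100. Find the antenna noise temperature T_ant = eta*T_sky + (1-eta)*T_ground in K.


T_ant = 0.91100 * 18.210 + (1 - 0.91100) * 216.22 = 35.83 K

35.83 K


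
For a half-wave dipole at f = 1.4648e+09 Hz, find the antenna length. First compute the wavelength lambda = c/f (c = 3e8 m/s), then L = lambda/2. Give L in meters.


lambda = c / f = 3.0000e+08 / 1.4648e+09 = 0.2048061 m
L = lambda / 2 = 0.2048061 / 2 = 0.1024 m

0.1024 m


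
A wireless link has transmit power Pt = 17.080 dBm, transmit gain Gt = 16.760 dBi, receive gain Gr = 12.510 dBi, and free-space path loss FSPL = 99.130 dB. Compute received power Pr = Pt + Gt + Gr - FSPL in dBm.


Pr = 17.080 + 16.760 + 12.510 - 99.130 = -52.78 dBm

-52.78 dBm


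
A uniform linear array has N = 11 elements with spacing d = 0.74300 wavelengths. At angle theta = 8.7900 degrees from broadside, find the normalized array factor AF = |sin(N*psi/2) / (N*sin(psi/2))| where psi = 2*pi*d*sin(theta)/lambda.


psi = 2*pi*0.74300*sin(8.7900 deg) = 0.7133949 rad
AF = |sin(11*0.7133949/2) / (11*sin(0.7133949/2))| = 0.1835

0.1835


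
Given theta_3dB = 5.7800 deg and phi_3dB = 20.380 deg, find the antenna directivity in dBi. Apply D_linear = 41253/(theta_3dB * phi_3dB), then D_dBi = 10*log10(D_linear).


D_linear = 41253 / (5.7800 * 20.380) = 350.2059
D_dBi = 10 * log10(350.2059) = 25.44 dBi

25.44 dBi


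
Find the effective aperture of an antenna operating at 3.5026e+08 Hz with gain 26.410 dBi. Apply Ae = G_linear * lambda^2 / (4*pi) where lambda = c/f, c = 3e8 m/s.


lambda = c / f = 3.0000e+08 / 3.5026e+08 = 0.8565066 m
G_linear = 10^(26.410/10) = 437.5221
Ae = G_linear * lambda^2 / (4*pi) = 437.5221 * 0.8565066^2 / (4*pi) = 25.54 m^2

25.54 m^2


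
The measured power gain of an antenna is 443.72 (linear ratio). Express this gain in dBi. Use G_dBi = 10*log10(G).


G_dBi = 10 * log10(443.72) = 26.47 dBi

26.47 dBi


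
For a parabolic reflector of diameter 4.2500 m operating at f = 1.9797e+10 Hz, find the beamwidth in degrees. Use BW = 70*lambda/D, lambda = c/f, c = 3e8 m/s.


lambda = c / f = 3.0000e+08 / 1.9797e+10 = 0.01515381 m
BW = 70 * 0.01515381 / 4.2500 = 0.2496 deg

0.2496 deg


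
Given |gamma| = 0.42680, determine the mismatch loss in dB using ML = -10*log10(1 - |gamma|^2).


ML = -10 * log10(1 - 0.42680^2) = -10 * log10(0.81784176) = 0.8733 dB

0.8733 dB


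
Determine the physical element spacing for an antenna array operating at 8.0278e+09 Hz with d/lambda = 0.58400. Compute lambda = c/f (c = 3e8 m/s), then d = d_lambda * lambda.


lambda = c / f = 3.0000e+08 / 8.0278e+09 = 0.03737014 m
d = 0.58400 * 0.03737014 = 0.02182 m

0.02182 m


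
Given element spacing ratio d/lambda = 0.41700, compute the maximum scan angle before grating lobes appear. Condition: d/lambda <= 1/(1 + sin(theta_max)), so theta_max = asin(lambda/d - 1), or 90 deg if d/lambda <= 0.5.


lambda/d - 1 = 1/0.41700 - 1 = 1.398082 >= 1
d/lambda <= 0.5, so the array can scan to endfire without grating lobes: theta_max = 90 deg

90 deg


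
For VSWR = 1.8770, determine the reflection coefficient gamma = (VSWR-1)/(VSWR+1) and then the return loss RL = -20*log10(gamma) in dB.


gamma = (1.8770 - 1) / (1.8770 + 1) = 0.3048314
RL = -20 * log10(0.3048314) = 10.32 dB

10.32 dB


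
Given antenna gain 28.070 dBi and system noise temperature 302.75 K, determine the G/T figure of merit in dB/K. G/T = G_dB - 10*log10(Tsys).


G/T = 28.070 - 10*log10(302.75) = 28.070 - 24.81084 = 3.259 dB/K

3.259 dB/K


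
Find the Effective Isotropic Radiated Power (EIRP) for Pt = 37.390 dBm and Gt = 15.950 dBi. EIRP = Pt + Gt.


EIRP = Pt + Gt = 37.390 + 15.950 = 53.34 dBm

53.34 dBm


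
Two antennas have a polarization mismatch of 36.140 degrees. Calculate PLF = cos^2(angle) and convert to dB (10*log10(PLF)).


PLF_linear = cos^2(36.140 deg) = 0.6521828
PLF_dB = 10 * log10(0.6521828) = -1.856 dB

-1.856 dB


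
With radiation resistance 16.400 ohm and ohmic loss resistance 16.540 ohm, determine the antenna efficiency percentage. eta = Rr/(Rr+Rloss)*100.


eta = 16.400 / (16.400 + 16.540) * 100 = 49.79%

49.79%


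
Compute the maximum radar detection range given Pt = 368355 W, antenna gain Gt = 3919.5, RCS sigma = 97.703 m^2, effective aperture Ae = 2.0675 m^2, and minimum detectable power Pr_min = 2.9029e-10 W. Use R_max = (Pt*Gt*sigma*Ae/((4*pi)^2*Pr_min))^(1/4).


R^4 = 368355*3919.5*97.703*2.0675 / ((4*pi)^2 * 2.9029e-10) = 6.362076e+18
R_max = 6.362076e+18^0.25 = 50223 m

50223 m


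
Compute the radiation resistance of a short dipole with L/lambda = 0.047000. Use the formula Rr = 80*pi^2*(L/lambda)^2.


Rr = 80 * pi^2 * (0.047000)^2 = 80 * 9.869604 * 2.209000e-03 = 1.744 ohm

1.744 ohm


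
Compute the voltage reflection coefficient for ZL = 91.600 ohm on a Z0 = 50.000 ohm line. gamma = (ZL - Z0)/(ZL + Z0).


gamma = (91.600 - 50.000) / (91.600 + 50.000) = 0.2938

0.2938


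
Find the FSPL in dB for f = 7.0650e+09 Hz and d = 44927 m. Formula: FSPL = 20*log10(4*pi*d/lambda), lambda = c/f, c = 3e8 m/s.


lambda = c / f = 3.0000e+08 / 7.0650e+09 = 0.04246285 m
FSPL = 20 * log10(4*pi*44927/0.04246285) = 142.5 dB

142.5 dB


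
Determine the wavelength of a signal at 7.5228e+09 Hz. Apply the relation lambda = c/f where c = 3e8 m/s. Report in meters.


lambda = c / f = 3.0000e+08 / 7.5228e+09 = 0.03988 m

0.03988 m


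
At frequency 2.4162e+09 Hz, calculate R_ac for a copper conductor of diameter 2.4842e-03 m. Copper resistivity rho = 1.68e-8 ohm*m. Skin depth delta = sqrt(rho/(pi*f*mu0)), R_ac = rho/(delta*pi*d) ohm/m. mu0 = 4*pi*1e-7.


delta = sqrt(1.68e-8 / (pi * 2.4162e+09 * 4*pi*1e-7)) = 1.327114e-06 m
R_ac = 1.68e-8 / (1.327114e-06 * pi * 2.4842e-03) = 1.622 ohm/m

1.622 ohm/m


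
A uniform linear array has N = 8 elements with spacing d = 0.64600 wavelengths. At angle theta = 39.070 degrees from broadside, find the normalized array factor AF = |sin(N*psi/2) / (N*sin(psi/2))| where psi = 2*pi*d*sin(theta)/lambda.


psi = 2*pi*0.64600*sin(39.070 deg) = 2.558224 rad
AF = |sin(8*2.558224/2) / (8*sin(2.558224/2))| = 0.09436

0.09436


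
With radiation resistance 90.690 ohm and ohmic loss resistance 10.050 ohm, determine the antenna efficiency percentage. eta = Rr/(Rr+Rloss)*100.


eta = 90.690 / (90.690 + 10.050) * 100 = 90.02%

90.02%


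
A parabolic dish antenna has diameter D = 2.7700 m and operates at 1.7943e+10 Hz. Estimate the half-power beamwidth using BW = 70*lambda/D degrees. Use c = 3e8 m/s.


lambda = c / f = 3.0000e+08 / 1.7943e+10 = 0.01671961 m
BW = 70 * 0.01671961 / 2.7700 = 0.4225 deg

0.4225 deg


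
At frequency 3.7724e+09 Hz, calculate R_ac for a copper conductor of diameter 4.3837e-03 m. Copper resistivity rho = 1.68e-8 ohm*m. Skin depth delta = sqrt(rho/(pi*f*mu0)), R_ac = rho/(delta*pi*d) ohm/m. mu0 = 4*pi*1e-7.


delta = sqrt(1.68e-8 / (pi * 3.7724e+09 * 4*pi*1e-7)) = 1.062101e-06 m
R_ac = 1.68e-8 / (1.062101e-06 * pi * 4.3837e-03) = 1.149 ohm/m

1.149 ohm/m


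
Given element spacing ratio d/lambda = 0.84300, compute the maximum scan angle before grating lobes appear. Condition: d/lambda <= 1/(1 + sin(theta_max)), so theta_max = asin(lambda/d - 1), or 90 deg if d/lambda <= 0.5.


lambda/d - 1 = 1/0.84300 - 1 = 0.1862396
theta_max = asin(0.1862396) = 10.73 deg

10.73 deg


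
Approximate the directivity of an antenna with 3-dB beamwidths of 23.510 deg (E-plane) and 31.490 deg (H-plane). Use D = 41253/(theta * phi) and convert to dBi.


D_linear = 41253 / (23.510 * 31.490) = 55.72246
D_dBi = 10 * log10(55.72246) = 17.46 dBi

17.46 dBi


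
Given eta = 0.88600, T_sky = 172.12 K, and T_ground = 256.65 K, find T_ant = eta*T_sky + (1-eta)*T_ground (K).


T_ant = 0.88600 * 172.12 + (1 - 0.88600) * 256.65 = 181.8 K

181.8 K


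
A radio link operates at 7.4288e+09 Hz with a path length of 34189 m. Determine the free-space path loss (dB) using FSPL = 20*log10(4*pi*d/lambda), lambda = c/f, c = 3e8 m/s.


lambda = c / f = 3.0000e+08 / 7.4288e+09 = 0.04038337 m
FSPL = 20 * log10(4*pi*34189/0.04038337) = 140.5 dB

140.5 dB


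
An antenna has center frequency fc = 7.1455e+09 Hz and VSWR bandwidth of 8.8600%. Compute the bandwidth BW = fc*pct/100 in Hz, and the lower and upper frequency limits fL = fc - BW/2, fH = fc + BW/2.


BW = 7.1455e+09 * 8.8600/100 = 6.330913e+08 Hz
fL = 7.1455e+09 - 6.330913e+08/2 = 6.829e+09 Hz
fH = 7.1455e+09 + 6.330913e+08/2 = 7.462e+09 Hz

BW=6.331e+08 Hz, fL=6.829e+09 Hz, fH=7.462e+09 Hz


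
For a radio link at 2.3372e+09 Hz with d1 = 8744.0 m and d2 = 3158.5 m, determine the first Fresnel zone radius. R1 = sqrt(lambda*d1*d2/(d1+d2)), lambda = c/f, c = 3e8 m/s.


lambda = c / f = 3.0000e+08 / 2.3372e+09 = 0.1283587 m
R1 = sqrt(0.1283587 * 8744.0 * 3158.5 / (8744.0 + 3158.5)) = 17.26 m

17.26 m


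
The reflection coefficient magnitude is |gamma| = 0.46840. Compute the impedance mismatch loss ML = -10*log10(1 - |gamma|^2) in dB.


ML = -10 * log10(1 - 0.46840^2) = -10 * log10(0.78060144) = 1.076 dB

1.076 dB


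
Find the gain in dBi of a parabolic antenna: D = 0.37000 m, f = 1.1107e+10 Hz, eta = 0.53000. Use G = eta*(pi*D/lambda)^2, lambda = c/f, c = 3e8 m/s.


lambda = c / f = 3.0000e+08 / 1.1107e+10 = 0.02700999 m
G_linear = 0.53000 * (pi * 0.37000 / 0.02700999)^2 = 981.5902
G_dBi = 10 * log10(981.5902) = 29.92 dBi

29.92 dBi


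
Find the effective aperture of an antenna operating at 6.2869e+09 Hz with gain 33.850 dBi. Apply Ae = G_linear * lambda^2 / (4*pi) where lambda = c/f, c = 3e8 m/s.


lambda = c / f = 3.0000e+08 / 6.2869e+09 = 0.04771827 m
G_linear = 10^(33.850/10) = 2426.610
Ae = G_linear * lambda^2 / (4*pi) = 2426.610 * 0.04771827^2 / (4*pi) = 0.4397 m^2

0.4397 m^2


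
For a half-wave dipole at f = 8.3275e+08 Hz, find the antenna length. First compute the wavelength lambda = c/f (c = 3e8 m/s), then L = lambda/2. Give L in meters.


lambda = c / f = 3.0000e+08 / 8.3275e+08 = 0.3602522 m
L = lambda / 2 = 0.3602522 / 2 = 0.1801 m

0.1801 m


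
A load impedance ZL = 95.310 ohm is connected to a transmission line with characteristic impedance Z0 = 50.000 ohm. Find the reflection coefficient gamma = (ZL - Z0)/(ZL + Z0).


gamma = (95.310 - 50.000) / (95.310 + 50.000) = 0.3118

0.3118


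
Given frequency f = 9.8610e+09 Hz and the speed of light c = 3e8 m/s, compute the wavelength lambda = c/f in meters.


lambda = c / f = 3.0000e+08 / 9.8610e+09 = 0.03042 m

0.03042 m


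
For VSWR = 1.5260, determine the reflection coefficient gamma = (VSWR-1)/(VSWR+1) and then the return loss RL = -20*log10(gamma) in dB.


gamma = (1.5260 - 1) / (1.5260 + 1) = 0.2082344
RL = -20 * log10(0.2082344) = 13.63 dB

13.63 dB


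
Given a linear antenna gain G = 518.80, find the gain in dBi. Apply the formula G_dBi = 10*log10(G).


G_dBi = 10 * log10(518.80) = 27.15 dBi

27.15 dBi


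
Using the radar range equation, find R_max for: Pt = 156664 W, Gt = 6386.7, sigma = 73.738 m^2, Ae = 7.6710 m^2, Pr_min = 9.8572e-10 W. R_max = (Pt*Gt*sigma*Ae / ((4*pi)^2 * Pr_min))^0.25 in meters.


R^4 = 156664*6386.7*73.738*7.6710 / ((4*pi)^2 * 9.8572e-10) = 3.635932e+18
R_max = 3.635932e+18^0.25 = 43667 m

43667 m


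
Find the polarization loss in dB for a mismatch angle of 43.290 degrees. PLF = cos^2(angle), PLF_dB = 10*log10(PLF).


PLF_linear = cos^2(43.290 deg) = 0.5298274
PLF_dB = 10 * log10(0.5298274) = -2.759 dB

-2.759 dB


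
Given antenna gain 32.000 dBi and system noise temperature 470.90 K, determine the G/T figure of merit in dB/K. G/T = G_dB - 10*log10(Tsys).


G/T = 32.000 - 10*log10(470.90) = 32.000 - 26.72929 = 5.271 dB/K

5.271 dB/K


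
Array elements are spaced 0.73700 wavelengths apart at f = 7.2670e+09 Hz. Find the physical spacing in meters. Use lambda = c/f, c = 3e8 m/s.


lambda = c / f = 3.0000e+08 / 7.2670e+09 = 0.04128251 m
d = 0.73700 * 0.04128251 = 0.03043 m

0.03043 m


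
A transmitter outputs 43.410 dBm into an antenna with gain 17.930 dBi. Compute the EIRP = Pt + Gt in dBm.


EIRP = Pt + Gt = 43.410 + 17.930 = 61.34 dBm

61.34 dBm


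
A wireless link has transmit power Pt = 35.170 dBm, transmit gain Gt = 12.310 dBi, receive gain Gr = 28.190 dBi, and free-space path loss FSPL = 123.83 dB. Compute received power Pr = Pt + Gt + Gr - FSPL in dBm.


Pr = 35.170 + 12.310 + 28.190 - 123.83 = -48.16 dBm

-48.16 dBm


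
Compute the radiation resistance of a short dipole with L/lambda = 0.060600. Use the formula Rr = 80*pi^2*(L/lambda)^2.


Rr = 80 * pi^2 * (0.060600)^2 = 80 * 9.869604 * 3.672360e-03 = 2.900 ohm

2.900 ohm


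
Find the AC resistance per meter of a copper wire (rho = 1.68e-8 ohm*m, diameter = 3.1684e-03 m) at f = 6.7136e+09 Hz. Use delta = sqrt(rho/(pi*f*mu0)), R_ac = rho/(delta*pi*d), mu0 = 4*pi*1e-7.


delta = sqrt(1.68e-8 / (pi * 6.7136e+09 * 4*pi*1e-7)) = 7.961539e-07 m
R_ac = 1.68e-8 / (7.961539e-07 * pi * 3.1684e-03) = 2.120 ohm/m

2.120 ohm/m


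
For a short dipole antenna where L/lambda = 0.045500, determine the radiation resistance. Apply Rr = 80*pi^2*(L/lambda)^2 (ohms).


Rr = 80 * pi^2 * (0.045500)^2 = 80 * 9.869604 * 2.070250e-03 = 1.635 ohm

1.635 ohm


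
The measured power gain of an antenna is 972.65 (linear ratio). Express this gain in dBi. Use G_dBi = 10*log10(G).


G_dBi = 10 * log10(972.65) = 29.88 dBi

29.88 dBi


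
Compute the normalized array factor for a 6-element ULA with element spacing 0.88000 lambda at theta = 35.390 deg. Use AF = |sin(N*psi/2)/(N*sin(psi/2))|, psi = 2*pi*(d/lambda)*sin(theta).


psi = 2*pi*0.88000*sin(35.390 deg) = 3.202177 rad
AF = |sin(6*3.202177/2) / (6*sin(3.202177/2))| = 0.03014

0.03014


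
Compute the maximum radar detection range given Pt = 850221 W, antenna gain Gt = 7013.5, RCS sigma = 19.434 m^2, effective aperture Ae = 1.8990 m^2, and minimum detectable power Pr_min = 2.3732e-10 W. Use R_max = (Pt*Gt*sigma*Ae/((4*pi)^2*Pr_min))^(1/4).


R^4 = 850221*7013.5*19.434*1.8990 / ((4*pi)^2 * 2.3732e-10) = 5.872185e+18
R_max = 5.872185e+18^0.25 = 49227 m

49227 m
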